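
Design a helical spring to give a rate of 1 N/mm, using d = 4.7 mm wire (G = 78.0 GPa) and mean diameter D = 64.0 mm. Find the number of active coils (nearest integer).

18

N_a = Gd⁴/(8D³k) = (78.0×10³ × 4.7⁴)/(8 × 64.0³ × 1)
    = 3.80615e+07 / 2.09715e+06 = 18.15 → 18 coils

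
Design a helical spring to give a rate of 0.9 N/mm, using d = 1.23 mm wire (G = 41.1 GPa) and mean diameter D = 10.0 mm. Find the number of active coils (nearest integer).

N_a = Gd⁴/(8D³k) = (41.1×10³ × 1.23⁴)/(8 × 10.0³ × 0.9)
    = 94072.4 / 7200 = 13.07 → 13 coils

13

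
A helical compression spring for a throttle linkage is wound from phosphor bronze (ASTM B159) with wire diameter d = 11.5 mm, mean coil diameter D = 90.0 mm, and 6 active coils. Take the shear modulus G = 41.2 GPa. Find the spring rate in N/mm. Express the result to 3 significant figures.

k = Gd⁴/(8D³N_a) = (41.2×10³ × 11.5⁴) / (8 × 90.0³ × 6)
  = 7.20591e+08 / 3.4992e+07 = 20.593 N/mm

20.6 N/mm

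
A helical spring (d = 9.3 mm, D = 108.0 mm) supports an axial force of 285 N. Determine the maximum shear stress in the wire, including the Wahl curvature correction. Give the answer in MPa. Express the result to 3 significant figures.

109 MPa

Spring index C = D/d = 108.0/9.3 = 11.6129
K_W = (4C−1)/(4C−4) + 0.615/C = 45.452/42.452 + 0.0530 = 1.1236
τ₀ = 8FD/(πd³) = 8·285·108.0/(π·9.3³) = 246240/2527 = 97.445 MPa
τ_max = K·τ₀ = 1.1236 × 97.445 = 109.49 MPa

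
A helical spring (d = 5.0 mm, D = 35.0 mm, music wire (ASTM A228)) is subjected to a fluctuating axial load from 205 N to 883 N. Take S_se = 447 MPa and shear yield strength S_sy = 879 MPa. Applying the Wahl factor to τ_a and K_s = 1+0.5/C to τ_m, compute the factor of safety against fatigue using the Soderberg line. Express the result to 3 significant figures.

C = D/d = 35.0/5.0 = 7.0000; K_W = (4C−1)/(4C−4)+0.615/C = 1.2129; K_s = 1+0.5/C = 1.0714
F_a = (F_max−F_min)/2 = 339 N; F_m = (F_max+F_min)/2 = 544 N
τ_a = K_W·8F_aD/(πd³) = 1.2129 × 241.71 = 293.16 MPa
τ_m = K_s·8F_mD/(πd³) = 1.0714 × 387.88 = 415.59 MPa
Soderberg: 1/n_f = τ_a/S_se + τ_m/S_sy = 293.16/447 + 415.59/879 = 0.65584 + 0.47279 = 1.1286
n_f = 1/1.1286 = 0.886

0.886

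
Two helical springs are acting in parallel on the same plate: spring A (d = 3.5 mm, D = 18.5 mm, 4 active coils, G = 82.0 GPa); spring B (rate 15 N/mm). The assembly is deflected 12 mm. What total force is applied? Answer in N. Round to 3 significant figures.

k_A = Gd⁴/(8D³N_a) = (82.0×10³)(3.5⁴)/(8·18.5³·4) = 60.732 N/mm
Parallel: k_eq = 60.732 + 15 = 75.732 N/mm
F = k_eq·δ = 75.732·12 = 908.79 N

909 N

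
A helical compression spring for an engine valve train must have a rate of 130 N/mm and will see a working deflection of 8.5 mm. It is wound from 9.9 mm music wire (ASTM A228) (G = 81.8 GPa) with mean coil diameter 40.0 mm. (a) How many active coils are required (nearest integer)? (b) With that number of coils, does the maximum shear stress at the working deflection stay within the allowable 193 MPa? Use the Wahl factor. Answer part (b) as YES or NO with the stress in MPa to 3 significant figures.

N_a = Gd⁴/(8D³k) = (81.8×10³)(9.9⁴)/(8·40.0³·130) = 11.81 → N_a = 12
Actual rate k = Gd⁴/(8D³·12) = 127.89 N/mm
Working load F = kδ = 127.89·8.5 = 1087.1 N
C = 40.0/9.9 = 4.0404; K_W = (4C−1)/(4C−4)+0.615/C = 1.3989
τ_max = K_W·8FD/(πd³) = 1.3989·114.12 = 159.64 MPa
τ_max ≤ 193 MPa → acceptable

(a) 12 coils; (b) YES, τ_max = 160 MPa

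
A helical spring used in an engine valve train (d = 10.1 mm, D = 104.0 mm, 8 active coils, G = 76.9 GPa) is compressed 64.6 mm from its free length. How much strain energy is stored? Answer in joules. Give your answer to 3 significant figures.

k = Gd⁴/(8D³N_a) = (76.9×10³)(10.1⁴)/(8·104.0³·8) = 11.116 N/mm
U = ½kδ² = 0.5 × 11.116 × 64.6² = 23194 N·mm = 23.194 J

23.2 J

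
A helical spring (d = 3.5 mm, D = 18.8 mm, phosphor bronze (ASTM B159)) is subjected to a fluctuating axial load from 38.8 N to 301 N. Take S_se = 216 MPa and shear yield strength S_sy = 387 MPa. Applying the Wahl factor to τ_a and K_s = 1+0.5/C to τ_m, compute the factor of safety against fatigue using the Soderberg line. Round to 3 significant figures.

0.711

C = D/d = 18.8/3.5 = 5.3714; K_W = (4C−1)/(4C−4)+0.615/C = 1.2861; K_s = 1+0.5/C = 1.0931
F_a = (F_max−F_min)/2 = 131.1 N; F_m = (F_max+F_min)/2 = 169.9 N
τ_a = K_W·8F_aD/(πd³) = 1.2861 × 146.38 = 188.26 MPa
τ_m = K_s·8F_mD/(πd³) = 1.0931 × 189.71 = 207.37 MPa
Soderberg: 1/n_f = τ_a/S_se + τ_m/S_sy = 188.26/216 + 207.37/387 = 0.87158 + 0.53583 = 1.4074
n_f = 1/1.4074 = 0.7105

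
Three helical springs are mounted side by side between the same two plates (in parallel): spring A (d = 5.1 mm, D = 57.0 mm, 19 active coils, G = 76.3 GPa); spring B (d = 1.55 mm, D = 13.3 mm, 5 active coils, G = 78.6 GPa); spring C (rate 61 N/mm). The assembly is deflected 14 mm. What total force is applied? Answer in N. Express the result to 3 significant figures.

947 N

k_A = Gd⁴/(8D³N_a) = (76.3×10³)(5.1⁴)/(8·57.0³·19) = 1.8337 N/mm
k_B = Gd⁴/(8D³N_a) = (78.6×10³)(1.55⁴)/(8·13.3³·5) = 4.821 N/mm
Parallel: k_eq = 1.8337 + 4.821 + 61 = 67.655 N/mm
F = k_eq·δ = 67.655·14 = 947.17 N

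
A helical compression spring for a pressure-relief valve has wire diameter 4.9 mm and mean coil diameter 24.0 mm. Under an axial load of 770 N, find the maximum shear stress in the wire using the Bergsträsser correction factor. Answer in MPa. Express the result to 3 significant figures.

Spring index C = D/d = 24.0/4.9 = 4.8980
K_B = (4C+2)/(4C−3) = 21.592/16.592 = 1.3014
τ₀ = 8FD/(πd³) = 8·770·24.0/(π·4.9³) = 147840/369.61 = 399.99 MPa
τ_max = K·τ₀ = 1.3014 × 399.99 = 520.53 MPa

521 MPa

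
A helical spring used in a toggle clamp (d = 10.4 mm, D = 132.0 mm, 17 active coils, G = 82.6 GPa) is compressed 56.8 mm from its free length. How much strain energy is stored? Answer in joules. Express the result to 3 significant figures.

4.98 J

k = Gd⁴/(8D³N_a) = (82.6×10³)(10.4⁴)/(8·132.0³·17) = 3.0892 N/mm
U = ½kδ² = 0.5 × 3.0892 × 56.8² = 4983.3 N·mm = 4.9833 J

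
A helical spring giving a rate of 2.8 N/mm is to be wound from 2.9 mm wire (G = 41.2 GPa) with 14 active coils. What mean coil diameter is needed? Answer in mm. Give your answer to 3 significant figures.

D = (Gd⁴/(8N_a·k))^(1/3) = (41.2×10³·2.9⁴/(8·14·2.8))^(1/3)
  = (9292.08)^(1/3) = 21.0235 mm

21.0 mm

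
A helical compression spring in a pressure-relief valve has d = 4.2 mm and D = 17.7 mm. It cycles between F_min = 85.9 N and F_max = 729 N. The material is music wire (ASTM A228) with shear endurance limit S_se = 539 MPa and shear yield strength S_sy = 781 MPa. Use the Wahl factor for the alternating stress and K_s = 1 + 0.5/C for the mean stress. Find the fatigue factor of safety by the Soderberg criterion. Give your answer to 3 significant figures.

C = D/d = 17.7/4.2 = 4.2143; K_W = (4C−1)/(4C−4)+0.615/C = 1.3793; K_s = 1+0.5/C = 1.1186
F_a = (F_max−F_min)/2 = 321.55 N; F_m = (F_max+F_min)/2 = 407.45 N
τ_a = K_W·8F_aD/(πd³) = 1.3793 × 195.62 = 269.81 MPa
τ_m = K_s·8F_mD/(πd³) = 1.1186 × 247.88 = 277.29 MPa
Soderberg: 1/n_f = τ_a/S_se + τ_m/S_sy = 269.81/539 + 277.29/781 = 0.50058 + 0.35504 = 0.85562
n_f = 1/0.85562 = 1.169

1.17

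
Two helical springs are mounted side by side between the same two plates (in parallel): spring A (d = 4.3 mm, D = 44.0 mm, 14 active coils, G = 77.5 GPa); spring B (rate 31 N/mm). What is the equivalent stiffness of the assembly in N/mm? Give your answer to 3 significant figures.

33.8 N/mm

k_A = Gd⁴/(8D³N_a) = (77.5×10³)(4.3⁴)/(8·44.0³·14) = 2.7772 N/mm
Parallel: k_eq = 2.7772 + 31 = 33.777 N/mm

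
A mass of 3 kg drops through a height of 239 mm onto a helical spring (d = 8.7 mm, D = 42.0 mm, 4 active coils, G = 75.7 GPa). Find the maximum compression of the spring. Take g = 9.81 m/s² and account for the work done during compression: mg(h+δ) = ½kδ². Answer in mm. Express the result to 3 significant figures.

8.93 mm

k = Gd⁴/(8D³N_a) = (75.7×10³)(8.7⁴)/(8·42.0³·4) = 182.93 N/mm
W = mg = 3 × 9.81 = 29.43 N
½kδ² − Wδ − Wh = 0 → δ = (W + √(W² + 2kWh))/k
δ = (29.43 + √(866.12 + 2.57332e+06))/182.93 = (29.43 + 1604.4)/182.93 = 8.9318 mm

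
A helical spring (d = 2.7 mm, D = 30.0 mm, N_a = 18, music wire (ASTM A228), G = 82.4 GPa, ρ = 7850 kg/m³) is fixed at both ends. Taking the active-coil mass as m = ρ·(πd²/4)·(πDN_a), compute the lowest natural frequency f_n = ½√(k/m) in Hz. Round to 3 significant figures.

60.8 Hz

k = Gd⁴/(8D³N_a) = (82.4×10³)(2.7⁴)/(8·30.0³·18) = 1.1263 N/mm = 1126.3 N/m
Wire length L = πDN_a = π·30.0·18 = 1696.5 mm
m = ρ·(πd²/4)·L = 7850 × 5.7256×10⁻⁶ m² × 1.6965 m = 0.076248 kg
f_n = ½√(k/m) = 0.5·√(1126.3/0.076248) = 0.5·√(14772) = 60.769 Hz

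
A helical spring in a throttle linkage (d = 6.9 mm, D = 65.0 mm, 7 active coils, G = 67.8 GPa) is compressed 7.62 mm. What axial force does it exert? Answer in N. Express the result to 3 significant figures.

k = Gd⁴/(8D³N_a) = (67.8×10³)(6.9⁴)/(8·65.0³·7) = 9.993 N/mm
F = k·δ = 9.993 × 7.62 = 76.147 N

76.1 N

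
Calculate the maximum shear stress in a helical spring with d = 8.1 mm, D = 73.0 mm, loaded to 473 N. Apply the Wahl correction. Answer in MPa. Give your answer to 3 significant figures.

Spring index C = D/d = 73.0/8.1 = 9.0123
K_W = (4C−1)/(4C−4) + 0.615/C = 35.049/32.049 + 0.0682 = 1.1618
τ₀ = 8FD/(πd³) = 8·473·73.0/(π·8.1³) = 276232/1669.6 = 165.45 MPa
τ_max = K·τ₀ = 1.1618 × 165.45 = 192.23 MPa

192 MPa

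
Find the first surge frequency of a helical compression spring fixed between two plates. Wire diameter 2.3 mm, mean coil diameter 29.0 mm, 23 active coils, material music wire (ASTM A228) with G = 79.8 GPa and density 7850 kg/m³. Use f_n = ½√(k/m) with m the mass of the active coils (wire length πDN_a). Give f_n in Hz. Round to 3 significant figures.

k = Gd⁴/(8D³N_a) = (79.8×10³)(2.3⁴)/(8·29.0³·23) = 0.49763 N/mm = 497.63 N/m
Wire length L = πDN_a = π·29.0·23 = 2095.4 mm
m = ρ·(πd²/4)·L = 7850 × 4.1548×10⁻⁶ m² × 2.0954 m = 0.068343 kg
f_n = ½√(k/m) = 0.5·√(497.63/0.068343) = 0.5·√(7281.3) = 42.665 Hz

42.7 Hz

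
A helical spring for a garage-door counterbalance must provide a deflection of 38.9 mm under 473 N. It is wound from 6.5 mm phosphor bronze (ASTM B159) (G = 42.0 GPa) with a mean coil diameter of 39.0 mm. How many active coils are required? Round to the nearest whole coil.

Required rate k = F/δ = 473/38.9 = 12.159 N/mm
N_a = Gd⁴/(8D³k) = (42.0×10³ × 6.5⁴)/(8 × 39.0³ × 12.159)
    = 7.49726e+07 / 5.77026e+06 = 12.99 → 13 coils

13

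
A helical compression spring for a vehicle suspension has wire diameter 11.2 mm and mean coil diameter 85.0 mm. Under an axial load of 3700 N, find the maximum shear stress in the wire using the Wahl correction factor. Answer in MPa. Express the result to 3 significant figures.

Spring index C = D/d = 85.0/11.2 = 7.5893
K_W = (4C−1)/(4C−4) + 0.615/C = 29.357/26.357 + 0.0810 = 1.1949
τ₀ = 8FD/(πd³) = 8·3700·85.0/(π·11.2³) = 2.516e+06/4413.7 = 570.04 MPa
τ_max = K·τ₀ = 1.1949 × 570.04 = 681.12 MPa

681 MPa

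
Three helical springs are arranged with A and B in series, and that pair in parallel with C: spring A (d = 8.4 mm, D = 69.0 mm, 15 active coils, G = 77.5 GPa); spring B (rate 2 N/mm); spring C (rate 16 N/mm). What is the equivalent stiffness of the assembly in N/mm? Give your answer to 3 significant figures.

17.7 N/mm

k_A = Gd⁴/(8D³N_a) = (77.5×10³)(8.4⁴)/(8·69.0³·15) = 9.7879 N/mm
Springs A,B series: k_AB = 1/(1/9.7879+1/2) = 1.6607 N/mm; parallel with C: k_eq = 1.6607+16 = 17.661 N/mm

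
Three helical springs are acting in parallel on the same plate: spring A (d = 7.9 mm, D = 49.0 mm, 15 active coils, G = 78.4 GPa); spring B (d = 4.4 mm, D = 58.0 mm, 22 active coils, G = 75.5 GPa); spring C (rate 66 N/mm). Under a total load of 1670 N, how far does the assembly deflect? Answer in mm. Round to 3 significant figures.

k_A = Gd⁴/(8D³N_a) = (78.4×10³)(7.9⁴)/(8·49.0³·15) = 21.63 N/mm
k_B = Gd⁴/(8D³N_a) = (75.5×10³)(4.4⁴)/(8·58.0³·22) = 0.82406 N/mm
Parallel: k_eq = 21.63 + 0.82406 + 66 = 88.454 N/mm
δ = F/k_eq = 1670/88.454 = 18.88 mm

18.9 mm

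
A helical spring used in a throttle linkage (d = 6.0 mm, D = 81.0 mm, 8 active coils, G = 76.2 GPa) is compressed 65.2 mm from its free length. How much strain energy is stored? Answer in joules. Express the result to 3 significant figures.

6.17 J

k = Gd⁴/(8D³N_a) = (76.2×10³)(6.0⁴)/(8·81.0³·8) = 2.9035 N/mm
U = ½kδ² = 0.5 × 2.9035 × 65.2² = 6171.5 N·mm = 6.1715 J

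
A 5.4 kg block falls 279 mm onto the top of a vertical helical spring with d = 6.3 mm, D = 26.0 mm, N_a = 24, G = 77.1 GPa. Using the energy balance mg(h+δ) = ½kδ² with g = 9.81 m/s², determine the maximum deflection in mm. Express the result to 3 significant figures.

k = Gd⁴/(8D³N_a) = (77.1×10³)(6.3⁴)/(8·26.0³·24) = 35.991 N/mm
W = mg = 5.4 × 9.81 = 52.974 N
½kδ² − Wδ − Wh = 0 → δ = (W + √(W² + 2kWh))/k
δ = (52.974 + √(2806.2 + 1.06388e+06))/35.991 = (52.974 + 1032.8)/35.991 = 30.168 mm

30.2 mm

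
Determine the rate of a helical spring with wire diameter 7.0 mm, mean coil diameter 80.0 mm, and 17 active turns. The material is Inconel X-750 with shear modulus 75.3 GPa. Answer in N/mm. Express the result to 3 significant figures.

2.60 N/mm

k = Gd⁴/(8D³N_a) = (75.3×10³ × 7.0⁴) / (8 × 80.0³ × 17)
  = 1.80795e+08 / 6.9632e+07 = 2.5964 N/mm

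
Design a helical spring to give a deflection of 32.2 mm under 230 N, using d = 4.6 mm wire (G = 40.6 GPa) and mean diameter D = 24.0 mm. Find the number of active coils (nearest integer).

23

Required rate k = F/δ = 230/32.2 = 7.1429 N/mm
N_a = Gd⁴/(8D³k) = (40.6×10³ × 4.6⁴)/(8 × 24.0³ × 7.1429)
    = 1.81785e+07 / 789943 = 23.01 → 23 coils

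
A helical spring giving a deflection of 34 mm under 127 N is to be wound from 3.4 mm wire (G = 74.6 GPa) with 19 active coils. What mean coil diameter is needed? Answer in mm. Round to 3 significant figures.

26.0 mm

Required rate k = F/δ = 127/34 = 3.7353 N/mm
D = (Gd⁴/(8N_a·k))^(1/3) = (74.6×10³·3.4⁴/(8·19·3.7353))^(1/3)
  = (17558.4)^(1/3) = 25.9913 mm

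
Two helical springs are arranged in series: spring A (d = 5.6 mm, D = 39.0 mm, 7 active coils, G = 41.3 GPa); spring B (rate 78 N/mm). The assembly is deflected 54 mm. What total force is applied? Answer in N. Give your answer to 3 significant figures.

571 N

k_A = Gd⁴/(8D³N_a) = (41.3×10³)(5.6⁴)/(8·39.0³·7) = 12.227 N/mm
Series: 1/k_eq = 1/12.227 + 1/78 = 0.094607; k_eq = 10.57 N/mm
F = k_eq·δ = 10.57·54 = 570.78 N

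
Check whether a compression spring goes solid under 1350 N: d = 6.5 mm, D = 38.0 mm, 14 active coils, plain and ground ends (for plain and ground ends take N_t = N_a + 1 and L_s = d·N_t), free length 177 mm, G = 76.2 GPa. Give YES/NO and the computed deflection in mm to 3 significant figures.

NO, δ = 61.0 mm

k = Gd⁴/(8D³N_a) = (76.2×10³)(6.5⁴)/(8·38.0³·14) = 22.133 N/mm
N_t = 15; L_s = 6.5·15 = 97.5 mm; δ_solid = L₀ − L_s = 177 − 97.5 = 79.5 mm
δ = F/k = 1350/22.133 = 60.995 mm
δ < δ_solid → spring does not go solid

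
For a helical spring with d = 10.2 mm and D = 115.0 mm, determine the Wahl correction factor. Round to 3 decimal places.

1.128

C = D/d = 115.0/10.2 = 11.2745
K_W = (4C−1)/(4C−4) + 0.615/C = 44.098/41.098 + 0.0545 = 1.1275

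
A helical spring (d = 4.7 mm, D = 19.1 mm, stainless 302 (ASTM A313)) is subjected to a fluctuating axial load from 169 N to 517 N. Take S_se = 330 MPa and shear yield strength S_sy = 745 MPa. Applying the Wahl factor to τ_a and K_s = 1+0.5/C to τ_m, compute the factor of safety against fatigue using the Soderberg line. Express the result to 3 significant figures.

C = D/d = 19.1/4.7 = 4.0638; K_W = (4C−1)/(4C−4)+0.615/C = 1.3961; K_s = 1+0.5/C = 1.1230
F_a = (F_max−F_min)/2 = 174 N; F_m = (F_max+F_min)/2 = 343 N
τ_a = K_W·8F_aD/(πd³) = 1.3961 × 81.513 = 113.8 MPa
τ_m = K_s·8F_mD/(πd³) = 1.1230 × 160.68 = 180.45 MPa
Soderberg: 1/n_f = τ_a/S_se + τ_m/S_sy = 113.8/330 + 180.45/745 = 0.34486 + 0.24222 = 0.58708
n_f = 1/0.58708 = 1.703

1.70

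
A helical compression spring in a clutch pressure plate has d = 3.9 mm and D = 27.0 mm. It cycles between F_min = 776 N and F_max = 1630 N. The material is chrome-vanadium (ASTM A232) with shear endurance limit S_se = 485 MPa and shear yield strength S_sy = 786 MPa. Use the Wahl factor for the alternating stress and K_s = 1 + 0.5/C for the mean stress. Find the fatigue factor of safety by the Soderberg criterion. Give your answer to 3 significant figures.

0.318

C = D/d = 27.0/3.9 = 6.9231; K_W = (4C−1)/(4C−4)+0.615/C = 1.2155; K_s = 1+0.5/C = 1.0722
F_a = (F_max−F_min)/2 = 427 N; F_m = (F_max+F_min)/2 = 1203 N
τ_a = K_W·8F_aD/(πd³) = 1.2155 × 494.92 = 601.56 MPa
τ_m = K_s·8F_mD/(πd³) = 1.0722 × 1394.4 = 1495.1 MPa
Soderberg: 1/n_f = τ_a/S_se + τ_m/S_sy = 601.56/485 + 1495.1/786 = 1.24033 + 1.90212 = 3.1424
n_f = 1/3.1424 = 0.3182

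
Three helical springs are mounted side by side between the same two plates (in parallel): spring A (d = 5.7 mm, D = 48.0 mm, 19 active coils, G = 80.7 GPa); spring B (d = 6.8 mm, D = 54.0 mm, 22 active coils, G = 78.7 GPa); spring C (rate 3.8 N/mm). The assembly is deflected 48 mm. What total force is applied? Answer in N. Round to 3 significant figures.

k_A = Gd⁴/(8D³N_a) = (80.7×10³)(5.7⁴)/(8·48.0³·19) = 5.0676 N/mm
k_B = Gd⁴/(8D³N_a) = (78.7×10³)(6.8⁴)/(8·54.0³·22) = 6.0718 N/mm
Parallel: k_eq = 5.0676 + 6.0718 + 3.8 = 14.939 N/mm
F = k_eq·δ = 14.939·48 = 717.09 N

717 N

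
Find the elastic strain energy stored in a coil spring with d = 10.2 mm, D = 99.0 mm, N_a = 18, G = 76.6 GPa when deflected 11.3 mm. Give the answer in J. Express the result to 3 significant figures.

0.379 J

k = Gd⁴/(8D³N_a) = (76.6×10³)(10.2⁴)/(8·99.0³·18) = 5.9342 N/mm
U = ½kδ² = 0.5 × 5.9342 × 11.3² = 378.87 N·mm = 0.37887 J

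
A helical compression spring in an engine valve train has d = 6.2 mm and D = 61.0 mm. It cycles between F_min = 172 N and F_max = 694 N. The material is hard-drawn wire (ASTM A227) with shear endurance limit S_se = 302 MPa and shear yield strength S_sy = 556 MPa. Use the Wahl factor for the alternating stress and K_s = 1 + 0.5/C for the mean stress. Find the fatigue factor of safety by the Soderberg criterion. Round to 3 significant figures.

C = D/d = 61.0/6.2 = 9.8387; K_W = (4C−1)/(4C−4)+0.615/C = 1.1474; K_s = 1+0.5/C = 1.0508
F_a = (F_max−F_min)/2 = 261 N; F_m = (F_max+F_min)/2 = 433 N
τ_a = K_W·8F_aD/(πd³) = 1.1474 × 170.11 = 195.18 MPa
τ_m = K_s·8F_mD/(πd³) = 1.0508 × 282.22 = 296.56 MPa
Soderberg: 1/n_f = τ_a/S_se + τ_m/S_sy = 195.18/302 + 296.56/556 = 0.64629 + 0.53338 = 1.1797
n_f = 1/1.1797 = 0.8477

0.848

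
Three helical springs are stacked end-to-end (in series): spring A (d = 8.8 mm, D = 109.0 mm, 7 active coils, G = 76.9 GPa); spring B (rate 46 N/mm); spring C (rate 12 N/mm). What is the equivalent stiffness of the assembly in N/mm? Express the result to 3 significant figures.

k_A = Gd⁴/(8D³N_a) = (76.9×10³)(8.8⁴)/(8·109.0³·7) = 6.359 N/mm
Series: 1/k_eq = 1/6.359 + 1/46 + 1/12 = 0.26233; k_eq = 3.812 N/mm

3.81 N/mm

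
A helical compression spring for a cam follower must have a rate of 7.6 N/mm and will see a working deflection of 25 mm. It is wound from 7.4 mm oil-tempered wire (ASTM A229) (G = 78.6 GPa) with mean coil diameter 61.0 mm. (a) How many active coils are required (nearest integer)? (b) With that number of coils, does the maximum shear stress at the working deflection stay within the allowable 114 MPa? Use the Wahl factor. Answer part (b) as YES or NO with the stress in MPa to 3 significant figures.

(a) 17 coils; (b) YES, τ_max = 86.2 MPa

N_a = Gd⁴/(8D³k) = (78.6×10³)(7.4⁴)/(8·61.0³·7.6) = 17.08 → N_a = 17
Actual rate k = Gd⁴/(8D³·17) = 7.6352 N/mm
Working load F = kδ = 7.6352·25 = 190.88 N
C = 61.0/7.4 = 8.2432; K_W = (4C−1)/(4C−4)+0.615/C = 1.1782
τ_max = K_W·8FD/(πd³) = 1.1782·73.17 = 86.206 MPa
τ_max ≤ 114 MPa → acceptable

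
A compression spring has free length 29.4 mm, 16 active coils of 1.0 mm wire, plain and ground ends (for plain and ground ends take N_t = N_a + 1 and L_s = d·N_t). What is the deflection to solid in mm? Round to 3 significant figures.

N_t = 17; L_s = 1.0·17 = 17 mm
δ_solid = L₀ − L_s = 29.4 − 17 = 12.4 mm

12.4 mm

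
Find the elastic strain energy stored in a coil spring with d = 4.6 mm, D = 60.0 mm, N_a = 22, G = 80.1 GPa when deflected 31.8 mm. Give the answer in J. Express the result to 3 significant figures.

0.477 J

k = Gd⁴/(8D³N_a) = (80.1×10³)(4.6⁴)/(8·60.0³·22) = 0.9434 N/mm
U = ½kδ² = 0.5 × 0.9434 × 31.8² = 477 N·mm = 0.477 J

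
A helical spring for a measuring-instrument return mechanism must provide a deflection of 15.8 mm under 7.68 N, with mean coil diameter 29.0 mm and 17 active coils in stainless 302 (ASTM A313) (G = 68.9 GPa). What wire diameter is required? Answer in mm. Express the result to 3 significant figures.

Required rate k = F/δ = 7.68/15.8 = 0.48608 N/mm
d = (8D³N_a·k / G)^(1/4) = (8·29.0³·17·0.48608 / (68.9×10³))^0.25
  = (23.4)^0.25 = 2.1994 mm

2.20 mm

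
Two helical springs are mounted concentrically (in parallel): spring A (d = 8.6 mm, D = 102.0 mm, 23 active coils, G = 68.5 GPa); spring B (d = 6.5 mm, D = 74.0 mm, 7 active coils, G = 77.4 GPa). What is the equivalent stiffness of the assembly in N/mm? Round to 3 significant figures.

k_A = Gd⁴/(8D³N_a) = (68.5×10³)(8.6⁴)/(8·102.0³·23) = 1.919 N/mm
k_B = Gd⁴/(8D³N_a) = (77.4×10³)(6.5⁴)/(8·74.0³·7) = 6.0885 N/mm
Parallel: k_eq = 1.919 + 6.0885 = 8.0075 N/mm

8.01 N/mm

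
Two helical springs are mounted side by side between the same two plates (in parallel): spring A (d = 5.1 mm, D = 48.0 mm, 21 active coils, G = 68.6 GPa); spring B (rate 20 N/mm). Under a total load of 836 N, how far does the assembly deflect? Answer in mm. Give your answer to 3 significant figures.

37.2 mm

k_A = Gd⁴/(8D³N_a) = (68.6×10³)(5.1⁴)/(8·48.0³·21) = 2.4979 N/mm
Parallel: k_eq = 2.4979 + 20 = 22.498 N/mm
δ = F/k_eq = 836/22.498 = 37.159 mm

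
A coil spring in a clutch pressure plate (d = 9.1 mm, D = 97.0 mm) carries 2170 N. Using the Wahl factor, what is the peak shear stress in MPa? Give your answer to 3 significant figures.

808 MPa

Spring index C = D/d = 97.0/9.1 = 10.6593
K_W = (4C−1)/(4C−4) + 0.615/C = 41.637/38.637 + 0.0577 = 1.1353
τ₀ = 8FD/(πd³) = 8·2170·97.0/(π·9.1³) = 1.68392e+06/2367.4 = 711.29 MPa
τ_max = K·τ₀ = 1.1353 × 711.29 = 807.56 MPa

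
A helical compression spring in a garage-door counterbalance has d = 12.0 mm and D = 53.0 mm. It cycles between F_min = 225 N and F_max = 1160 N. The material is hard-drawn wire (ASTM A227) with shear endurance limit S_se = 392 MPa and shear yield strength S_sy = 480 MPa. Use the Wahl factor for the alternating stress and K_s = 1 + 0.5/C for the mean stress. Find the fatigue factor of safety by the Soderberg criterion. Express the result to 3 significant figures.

C = D/d = 53.0/12.0 = 4.4167; K_W = (4C−1)/(4C−4)+0.615/C = 1.3588; K_s = 1+0.5/C = 1.1132
F_a = (F_max−F_min)/2 = 467.5 N; F_m = (F_max+F_min)/2 = 692.5 N
τ_a = K_W·8F_aD/(πd³) = 1.3588 × 36.514 = 49.613 MPa
τ_m = K_s·8F_mD/(πd³) = 1.1132 × 54.087 = 60.21 MPa
Soderberg: 1/n_f = τ_a/S_se + τ_m/S_sy = 49.613/392 + 60.21/480 = 0.12656 + 0.12544 = 0.252
n_f = 1/0.252 = 3.968

3.97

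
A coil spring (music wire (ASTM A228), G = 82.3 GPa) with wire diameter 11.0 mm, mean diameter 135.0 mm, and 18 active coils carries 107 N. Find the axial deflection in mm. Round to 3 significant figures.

k = Gd⁴/(8D³N_a) = (82.3×10³)(11.0⁴)/(8·135.0³·18) = 3.401 N/mm
δ = F/k = 107 / 3.401 = 31.461 mm

31.5 mm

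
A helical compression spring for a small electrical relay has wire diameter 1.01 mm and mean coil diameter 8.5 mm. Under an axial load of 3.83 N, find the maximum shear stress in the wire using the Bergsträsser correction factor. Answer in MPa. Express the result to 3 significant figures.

Spring index C = D/d = 8.5/1.01 = 8.4158
K_B = (4C+2)/(4C−3) = 35.663/30.663 = 1.1631
τ₀ = 8FD/(πd³) = 8·3.83·8.5/(π·1.01³) = 260.44/3.2368 = 80.463 MPa
τ_max = K·τ₀ = 1.1631 × 80.463 = 93.583 MPa

93.6 MPa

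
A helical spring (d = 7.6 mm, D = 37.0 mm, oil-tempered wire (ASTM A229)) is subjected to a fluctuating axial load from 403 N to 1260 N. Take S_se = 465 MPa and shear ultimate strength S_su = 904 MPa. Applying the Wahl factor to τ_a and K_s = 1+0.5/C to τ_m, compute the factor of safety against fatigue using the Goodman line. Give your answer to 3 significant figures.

2.09

C = D/d = 37.0/7.6 = 4.8684; K_W = (4C−1)/(4C−4)+0.615/C = 1.3202; K_s = 1+0.5/C = 1.1027
F_a = (F_max−F_min)/2 = 428.5 N; F_m = (F_max+F_min)/2 = 831.5 N
τ_a = K_W·8F_aD/(πd³) = 1.3202 × 91.971 = 121.42 MPa
τ_m = K_s·8F_mD/(πd³) = 1.1027 × 178.47 = 196.8 MPa
Goodman: 1/n_f = τ_a/S_se + τ_m/S_su = 121.42/465 + 196.8/904 = 0.26112 + 0.21770 = 0.47882
n_f = 1/0.47882 = 2.088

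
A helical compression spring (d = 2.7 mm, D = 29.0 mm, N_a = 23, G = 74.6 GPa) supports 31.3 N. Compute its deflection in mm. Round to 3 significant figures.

35.4 mm

k = Gd⁴/(8D³N_a) = (74.6×10³)(2.7⁴)/(8·29.0³·23) = 0.88345 N/mm
δ = F/k = 31.3 / 0.88345 = 35.429 mm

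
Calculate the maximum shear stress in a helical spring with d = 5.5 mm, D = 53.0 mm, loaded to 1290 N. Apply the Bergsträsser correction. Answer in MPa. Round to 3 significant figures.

1190 MPa

Spring index C = D/d = 53.0/5.5 = 9.6364
K_B = (4C+2)/(4C−3) = 40.545/35.545 = 1.1407
τ₀ = 8FD/(πd³) = 8·1290·53.0/(π·5.5³) = 546960/522.68 = 1046.4 MPa
τ_max = K·τ₀ = 1.1407 × 1046.4 = 1193.6 MPa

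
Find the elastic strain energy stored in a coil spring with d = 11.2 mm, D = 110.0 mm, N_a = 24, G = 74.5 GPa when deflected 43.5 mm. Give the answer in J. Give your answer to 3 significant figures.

4.34 J

k = Gd⁴/(8D³N_a) = (74.5×10³)(11.2⁴)/(8·110.0³·24) = 4.5872 N/mm
U = ½kδ² = 0.5 × 4.5872 × 43.5² = 4340.1 N·mm = 4.3401 J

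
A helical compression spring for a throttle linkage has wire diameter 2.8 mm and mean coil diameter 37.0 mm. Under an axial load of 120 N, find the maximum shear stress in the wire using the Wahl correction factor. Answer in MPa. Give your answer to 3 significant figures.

571 MPa

Spring index C = D/d = 37.0/2.8 = 13.2143
K_W = (4C−1)/(4C−4) + 0.615/C = 51.857/48.857 + 0.0465 = 1.1079
τ₀ = 8FD/(πd³) = 8·120·37.0/(π·2.8³) = 35520/68.964 = 515.05 MPa
τ_max = K·τ₀ = 1.1079 × 515.05 = 570.65 MPa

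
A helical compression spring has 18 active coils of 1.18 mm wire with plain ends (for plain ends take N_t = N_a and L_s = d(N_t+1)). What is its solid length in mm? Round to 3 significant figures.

plain ends: N_t = N_a = 18
L_s = d·(N_t+1) = 1.18 × 19 = 22.42 mm

22.4 mm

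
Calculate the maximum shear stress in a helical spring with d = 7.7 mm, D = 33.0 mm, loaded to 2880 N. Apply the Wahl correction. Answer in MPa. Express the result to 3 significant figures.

727 MPa

Spring index C = D/d = 33.0/7.7 = 4.2857
K_W = (4C−1)/(4C−4) + 0.615/C = 16.143/13.143 + 0.1435 = 1.3718
τ₀ = 8FD/(πd³) = 8·2880·33.0/(π·7.7³) = 760320/1434.2 = 530.12 MPa
τ_max = K·τ₀ = 1.3718 × 530.12 = 727.2 MPa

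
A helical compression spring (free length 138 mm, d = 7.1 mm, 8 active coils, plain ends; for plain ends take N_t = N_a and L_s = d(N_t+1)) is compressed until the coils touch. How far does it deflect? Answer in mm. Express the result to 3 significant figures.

74.1 mm

N_t = 8; L_s = 7.1·9 = 63.9 mm
δ_solid = L₀ − L_s = 138 − 63.9 = 74.1 mm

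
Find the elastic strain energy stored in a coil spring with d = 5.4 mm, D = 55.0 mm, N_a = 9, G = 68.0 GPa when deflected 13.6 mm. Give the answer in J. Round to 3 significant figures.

0.446 J

k = Gd⁴/(8D³N_a) = (68.0×10³)(5.4⁴)/(8·55.0³·9) = 4.8268 N/mm
U = ½kδ² = 0.5 × 4.8268 × 13.6² = 446.39 N·mm = 0.44639 J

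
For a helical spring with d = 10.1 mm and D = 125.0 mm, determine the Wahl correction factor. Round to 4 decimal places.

C = D/d = 125.0/10.1 = 12.3762
K_W = (4C−1)/(4C−4) + 0.615/C = 48.505/45.505 + 0.0497 = 1.1156

1.1156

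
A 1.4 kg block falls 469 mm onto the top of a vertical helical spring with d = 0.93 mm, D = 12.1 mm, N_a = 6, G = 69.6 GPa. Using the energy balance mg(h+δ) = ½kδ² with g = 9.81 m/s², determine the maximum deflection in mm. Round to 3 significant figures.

169 mm

k = Gd⁴/(8D³N_a) = (69.6×10³)(0.93⁴)/(8·12.1³·6) = 0.61227 N/mm
W = mg = 1.4 × 9.81 = 13.734 N
½kδ² − Wδ − Wh = 0 → δ = (W + √(W² + 2kWh))/k
δ = (13.734 + √(188.62 + 7887.58))/0.61227 = (13.734 + 89.868)/0.61227 = 169.21 mm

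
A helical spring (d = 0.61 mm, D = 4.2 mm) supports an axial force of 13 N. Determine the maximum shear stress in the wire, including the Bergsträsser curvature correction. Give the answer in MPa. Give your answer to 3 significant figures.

Spring index C = D/d = 4.2/0.61 = 6.8852
K_B = (4C+2)/(4C−3) = 29.541/24.541 = 1.2037
τ₀ = 8FD/(πd³) = 8·13·4.2/(π·0.61³) = 436.8/0.71308 = 612.55 MPa
τ_max = K·τ₀ = 1.2037 × 612.55 = 737.35 MPa

737 MPa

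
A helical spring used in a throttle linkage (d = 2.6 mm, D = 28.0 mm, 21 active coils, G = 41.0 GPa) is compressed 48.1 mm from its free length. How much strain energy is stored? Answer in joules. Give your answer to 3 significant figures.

0.588 J

k = Gd⁴/(8D³N_a) = (41.0×10³)(2.6⁴)/(8·28.0³·21) = 0.50804 N/mm
U = ½kδ² = 0.5 × 0.50804 × 48.1² = 587.7 N·mm = 0.5877 J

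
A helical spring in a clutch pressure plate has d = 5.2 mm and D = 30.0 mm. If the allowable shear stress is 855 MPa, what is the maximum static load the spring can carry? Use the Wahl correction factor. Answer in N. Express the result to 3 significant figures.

C = D/d = 30.0/5.2 = 5.7692
K_W = (4C−1)/(4C−4) + 0.615/C = 22.077/19.077 + 0.1066 = 1.2639
τ_max = K·8FD/(πd³) → F_max = τ_allow·πd³/(8DK)
F_max = 855·π·5.2³/(8·30.0·1.2639) = 3.7768e+05/303.33 = 1245.1 N

1250 N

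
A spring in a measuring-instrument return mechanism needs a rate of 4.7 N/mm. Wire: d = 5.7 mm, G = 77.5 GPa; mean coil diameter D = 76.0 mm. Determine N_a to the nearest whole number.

N_a = Gd⁴/(8D³k) = (77.5×10³ × 5.7⁴)/(8 × 76.0³ × 4.7)
    = 8.1809e+07 / 1.65055e+07 = 4.956 → 5 coils

5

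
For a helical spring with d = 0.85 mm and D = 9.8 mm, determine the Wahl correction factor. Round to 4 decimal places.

C = D/d = 9.8/0.85 = 11.5294
K_W = (4C−1)/(4C−4) + 0.615/C = 45.118/42.118 + 0.0533 = 1.1246

1.1246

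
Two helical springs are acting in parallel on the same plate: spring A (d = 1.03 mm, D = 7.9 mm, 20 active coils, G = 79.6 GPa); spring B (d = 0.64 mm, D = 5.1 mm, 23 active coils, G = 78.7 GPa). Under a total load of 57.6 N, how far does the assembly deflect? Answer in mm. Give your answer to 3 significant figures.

34.4 mm

k_A = Gd⁴/(8D³N_a) = (79.6×10³)(1.03⁴)/(8·7.9³·20) = 1.1357 N/mm
k_B = Gd⁴/(8D³N_a) = (78.7×10³)(0.64⁴)/(8·5.1³·23) = 0.54096 N/mm
Parallel: k_eq = 1.1357 + 0.54096 = 1.6767 N/mm
δ = F/k_eq = 57.6/1.6767 = 34.354 mm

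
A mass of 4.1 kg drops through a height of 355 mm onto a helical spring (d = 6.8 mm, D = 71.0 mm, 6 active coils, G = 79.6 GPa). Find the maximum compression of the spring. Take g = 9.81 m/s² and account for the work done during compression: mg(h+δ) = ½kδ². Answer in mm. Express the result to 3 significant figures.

k = Gd⁴/(8D³N_a) = (79.6×10³)(6.8⁴)/(8·71.0³·6) = 9.9068 N/mm
W = mg = 4.1 × 9.81 = 40.221 N
½kδ² − Wδ − Wh = 0 → δ = (W + √(W² + 2kWh))/k
δ = (40.221 + √(1617.7 + 282907))/9.9068 = (40.221 + 533.41)/9.9068 = 57.903 mm

57.9 mm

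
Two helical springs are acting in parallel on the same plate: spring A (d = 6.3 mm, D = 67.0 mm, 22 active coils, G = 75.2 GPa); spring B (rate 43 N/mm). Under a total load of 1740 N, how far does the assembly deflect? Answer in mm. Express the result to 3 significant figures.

38.5 mm

k_A = Gd⁴/(8D³N_a) = (75.2×10³)(6.3⁴)/(8·67.0³·22) = 2.2379 N/mm
Parallel: k_eq = 2.2379 + 43 = 45.238 N/mm
δ = F/k_eq = 1740/45.238 = 38.463 mm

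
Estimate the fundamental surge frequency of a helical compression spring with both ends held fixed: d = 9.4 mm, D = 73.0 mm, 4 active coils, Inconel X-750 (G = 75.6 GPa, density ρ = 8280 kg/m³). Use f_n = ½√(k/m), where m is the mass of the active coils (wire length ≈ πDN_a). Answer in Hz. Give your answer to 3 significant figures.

150 Hz

k = Gd⁴/(8D³N_a) = (75.6×10³)(9.4⁴)/(8·73.0³·4) = 47.415 N/mm = 47415 N/m
Wire length L = πDN_a = π·73.0·4 = 917.35 mm
m = ρ·(πd²/4)·L = 8280 × 69.398×10⁻⁶ m² × 0.91735 m = 0.52712 kg
f_n = ½√(k/m) = 0.5·√(47415/0.52712) = 0.5·√(89951) = 149.96 Hz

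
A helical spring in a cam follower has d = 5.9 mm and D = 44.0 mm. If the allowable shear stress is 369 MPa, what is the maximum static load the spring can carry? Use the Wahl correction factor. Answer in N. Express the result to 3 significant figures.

C = D/d = 44.0/5.9 = 7.4576
K_W = (4C−1)/(4C−4) + 0.615/C = 28.831/25.831 + 0.0825 = 1.1986
τ_max = K·8FD/(πd³) → F_max = τ_allow·πd³/(8DK)
F_max = 369·π·5.9³/(8·44.0·1.1986) = 2.3809e+05/421.91 = 564.3 N

564 N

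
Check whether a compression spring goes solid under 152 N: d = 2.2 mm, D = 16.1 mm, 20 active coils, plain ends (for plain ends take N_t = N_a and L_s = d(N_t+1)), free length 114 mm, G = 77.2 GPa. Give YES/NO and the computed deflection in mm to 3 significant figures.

NO, δ = 56.1 mm

k = Gd⁴/(8D³N_a) = (77.2×10³)(2.2⁴)/(8·16.1³·20) = 2.7084 N/mm
N_t = 20; L_s = 2.2·21 = 46.2 mm; δ_solid = L₀ − L_s = 114 − 46.2 = 67.8 mm
δ = F/k = 152/2.7084 = 56.122 mm
δ < δ_solid → spring does not go solid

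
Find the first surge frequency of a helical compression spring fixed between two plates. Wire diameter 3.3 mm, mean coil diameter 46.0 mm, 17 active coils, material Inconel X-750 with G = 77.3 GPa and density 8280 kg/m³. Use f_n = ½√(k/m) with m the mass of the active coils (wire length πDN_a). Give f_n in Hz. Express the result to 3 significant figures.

k = Gd⁴/(8D³N_a) = (77.3×10³)(3.3⁴)/(8·46.0³·17) = 0.6925 N/mm = 692.5 N/m
Wire length L = πDN_a = π·46.0·17 = 2456.7 mm
m = ρ·(πd²/4)·L = 8280 × 8.553×10⁻⁶ m² × 2.4567 m = 0.17398 kg
f_n = ½√(k/m) = 0.5·√(692.5/0.17398) = 0.5·√(3980.3) = 31.545 Hz

31.5 Hz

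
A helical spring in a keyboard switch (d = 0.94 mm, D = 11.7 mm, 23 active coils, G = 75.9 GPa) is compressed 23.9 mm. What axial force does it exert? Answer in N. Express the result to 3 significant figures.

4.81 N

k = Gd⁴/(8D³N_a) = (75.9×10³)(0.94⁴)/(8·11.7³·23) = 0.20108 N/mm
F = k·δ = 0.20108 × 23.9 = 4.8059 N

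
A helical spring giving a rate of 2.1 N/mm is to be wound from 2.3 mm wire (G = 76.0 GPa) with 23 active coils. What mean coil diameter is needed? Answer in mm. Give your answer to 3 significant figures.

17.7 mm

D = (Gd⁴/(8N_a·k))^(1/3) = (76.0×10³·2.3⁴/(8·23·2.1))^(1/3)
  = (5504.12)^(1/3) = 17.6561 mm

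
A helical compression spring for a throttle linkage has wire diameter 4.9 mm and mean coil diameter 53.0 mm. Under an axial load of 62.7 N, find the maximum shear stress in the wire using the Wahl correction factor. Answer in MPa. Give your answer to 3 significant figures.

81.5 MPa

Spring index C = D/d = 53.0/4.9 = 10.8163
K_W = (4C−1)/(4C−4) + 0.615/C = 42.265/39.265 + 0.0569 = 1.1333
τ₀ = 8FD/(πd³) = 8·62.7·53.0/(π·4.9³) = 26584.8/369.61 = 71.928 MPa
τ_max = K·τ₀ = 1.1333 × 71.928 = 81.513 MPa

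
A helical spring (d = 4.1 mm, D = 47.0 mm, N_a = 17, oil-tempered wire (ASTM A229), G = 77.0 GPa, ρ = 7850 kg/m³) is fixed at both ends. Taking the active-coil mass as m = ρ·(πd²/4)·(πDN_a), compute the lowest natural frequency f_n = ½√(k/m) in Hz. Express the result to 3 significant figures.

38.5 Hz

k = Gd⁴/(8D³N_a) = (77.0×10³)(4.1⁴)/(8·47.0³·17) = 1.541 N/mm = 1541 N/m
Wire length L = πDN_a = π·47.0·17 = 2510.1 mm
m = ρ·(πd²/4)·L = 7850 × 13.203×10⁻⁶ m² × 2.5101 m = 0.26015 kg
f_n = ½√(k/m) = 0.5·√(1541/0.26015) = 0.5·√(5923.4) = 38.482 Hz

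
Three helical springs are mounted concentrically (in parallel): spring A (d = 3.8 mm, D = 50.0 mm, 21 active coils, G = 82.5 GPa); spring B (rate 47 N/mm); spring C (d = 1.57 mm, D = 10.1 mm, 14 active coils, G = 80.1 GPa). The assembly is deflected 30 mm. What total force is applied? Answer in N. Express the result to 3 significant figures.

k_A = Gd⁴/(8D³N_a) = (82.5×10³)(3.8⁴)/(8·50.0³·21) = 0.81916 N/mm
k_C = Gd⁴/(8D³N_a) = (80.1×10³)(1.57⁴)/(8·10.1³·14) = 4.2174 N/mm
Parallel: k_eq = 0.81916 + 47 + 4.2174 = 52.037 N/mm
F = k_eq·δ = 52.037·30 = 1561.1 N

1560 N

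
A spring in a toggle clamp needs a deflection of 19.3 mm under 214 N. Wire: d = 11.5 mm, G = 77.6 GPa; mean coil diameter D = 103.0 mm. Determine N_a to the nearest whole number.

Required rate k = F/δ = 214/19.3 = 11.088 N/mm
N_a = Gd⁴/(8D³k) = (77.6×10³ × 11.5⁴)/(8 × 103.0³ × 11.088)
    = 1.35723e+09 / 9.693e+07 = 14 → 14 coils

14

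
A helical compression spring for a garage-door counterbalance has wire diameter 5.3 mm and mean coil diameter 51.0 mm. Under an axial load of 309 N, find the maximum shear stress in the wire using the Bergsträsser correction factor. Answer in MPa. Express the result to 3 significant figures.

308 MPa

Spring index C = D/d = 51.0/5.3 = 9.6226
K_B = (4C+2)/(4C−3) = 40.491/35.491 = 1.1409
τ₀ = 8FD/(πd³) = 8·309·51.0/(π·5.3³) = 126072/467.71 = 269.55 MPa
τ_max = K·τ₀ = 1.1409 × 269.55 = 307.53 MPa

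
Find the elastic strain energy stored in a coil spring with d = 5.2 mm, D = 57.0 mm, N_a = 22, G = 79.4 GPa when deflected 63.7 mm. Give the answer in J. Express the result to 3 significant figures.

k = Gd⁴/(8D³N_a) = (79.4×10³)(5.2⁴)/(8·57.0³·22) = 1.7811 N/mm
U = ½kδ² = 0.5 × 1.7811 × 63.7² = 3613.6 N·mm = 3.6136 J

3.61 J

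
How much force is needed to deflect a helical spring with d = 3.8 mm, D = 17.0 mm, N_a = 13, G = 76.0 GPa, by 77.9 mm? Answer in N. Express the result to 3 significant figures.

2420 N

k = Gd⁴/(8D³N_a) = (76.0×10³)(3.8⁴)/(8·17.0³·13) = 31.015 N/mm
F = k·δ = 31.015 × 77.9 = 2416 N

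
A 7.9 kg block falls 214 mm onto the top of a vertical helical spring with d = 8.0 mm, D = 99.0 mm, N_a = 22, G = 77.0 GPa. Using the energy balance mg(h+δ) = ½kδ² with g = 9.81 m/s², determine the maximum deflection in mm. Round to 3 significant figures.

k = Gd⁴/(8D³N_a) = (77.0×10³)(8.0⁴)/(8·99.0³·22) = 1.8469 N/mm
W = mg = 7.9 × 9.81 = 77.499 N
½kδ² − Wδ − Wh = 0 → δ = (W + √(W² + 2kWh))/k
δ = (77.499 + √(6006.1 + 61259.3))/1.8469 = (77.499 + 259.36)/1.8469 = 182.39 mm

182 mm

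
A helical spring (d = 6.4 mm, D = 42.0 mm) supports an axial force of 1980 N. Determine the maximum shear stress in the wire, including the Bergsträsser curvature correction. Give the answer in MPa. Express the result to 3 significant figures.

Spring index C = D/d = 42.0/6.4 = 6.5625
K_B = (4C+2)/(4C−3) = 28.250/23.250 = 1.2151
τ₀ = 8FD/(πd³) = 8·1980·42.0/(π·6.4³) = 665280/823.55 = 807.82 MPa
τ_max = K·τ₀ = 1.2151 × 807.82 = 981.54 MPa

982 MPa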